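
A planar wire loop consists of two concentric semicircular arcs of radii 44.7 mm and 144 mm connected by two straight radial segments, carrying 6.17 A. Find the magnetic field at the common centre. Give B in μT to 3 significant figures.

B ≈ 29.9 μT

The radial connectors point toward the centre, so dl × r̂ = 0 and they contribute nothing.
Each semicircle gives μ₀I/(4R): inner arc 4.34×10⁻⁵ T, outer arc 1.35×10⁻⁵ T.
The two arcs carry current in opposite angular senses, so their fields oppose: B = |4.34×10⁻⁵ − 1.35×10⁻⁵| = 2.99×10⁻⁵ T.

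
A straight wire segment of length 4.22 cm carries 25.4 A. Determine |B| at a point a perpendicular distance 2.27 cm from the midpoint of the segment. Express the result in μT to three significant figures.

For a finite straight segment, B = (μ₀I/4πd)(sinθ₁ + sinθ₂), where θ₁, θ₂ are the angles from the perpendicular to each end.
The perpendicular from the point meets the wire at its midpoint, so each end is L/2 = 0.0211 m away along the wire.
sinθ₁ = 0.0211/√(0.0211²+0.0227²) = 0.6808; sinθ₂ = 0.0211/√(0.0211²+0.0227²) = 0.6808.
B = (4π×10⁻⁷ × 25.4) / (4π × 0.0227) × (0.6808 + 0.6808) = 1.52×10⁻⁴ T.

B ≈ 152 μT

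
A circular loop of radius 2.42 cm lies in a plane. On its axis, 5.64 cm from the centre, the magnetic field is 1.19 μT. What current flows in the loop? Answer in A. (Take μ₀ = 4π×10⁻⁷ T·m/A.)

I ≈ 0.748 A

On the axis of a loop, B = μ₀IR²/[2(R²+z²)^(3/2)], so I = 2B(R²+z²)^(3/2)/(μ₀R²).
R² + z² = 0.0005856 + 0.003181 = 0.003767 m²; raised to 3/2 gives 2.31×10⁻⁴ m³.
I = 2 × 1.19×10⁻⁶ × 2.31×10⁻⁴ / (1.26×10⁻⁶ × 0.0005856) = 0.748 A.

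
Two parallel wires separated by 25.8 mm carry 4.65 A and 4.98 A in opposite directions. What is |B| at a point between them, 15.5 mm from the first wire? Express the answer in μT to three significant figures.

Each long wire gives B = μ₀I/(2πd). Distances are d₁ = 0.0155 m and d₂ = 0.0103 m.
B₁ = 6.00×10⁻⁵ T, B₂ = 9.67×10⁻⁵ T.
Between antiparallel currents both contributions point the same way, so they add. B = B₁ + B₂ = 6.00×10⁻⁵ + 9.67×10⁻⁵ = 1.57×10⁻⁴ T.

B ≈ 157 μT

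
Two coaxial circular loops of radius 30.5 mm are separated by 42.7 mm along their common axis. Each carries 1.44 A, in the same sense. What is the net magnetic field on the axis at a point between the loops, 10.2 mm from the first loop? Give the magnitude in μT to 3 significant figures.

Each loop contributes B = μ₀IR²/[2(R²+z²)^(3/2)] on the axis, with z measured from that loop.
Loop 1 (z = 0.0102 m): B₁ = 2.53×10⁻⁵ T. Loop 2 (z = 0.0325 m): B₂ = 9.51×10⁻⁶ T.
The fields add: B = B₁ + B₂ = 3.48×10⁻⁵ T.

B ≈ 34.8 μT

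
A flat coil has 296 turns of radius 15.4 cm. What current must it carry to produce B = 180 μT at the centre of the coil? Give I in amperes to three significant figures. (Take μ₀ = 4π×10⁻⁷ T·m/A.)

For an N-turn coil, B = Nμ₀I/(2R) with R = 0.154 m, so I = 2RB/(Nμ₀) = 2 × 0.154 × 1.80×10⁻⁴ / (296 × 4π×10⁻⁷) = 0.149 A.

I ≈ 0.149 A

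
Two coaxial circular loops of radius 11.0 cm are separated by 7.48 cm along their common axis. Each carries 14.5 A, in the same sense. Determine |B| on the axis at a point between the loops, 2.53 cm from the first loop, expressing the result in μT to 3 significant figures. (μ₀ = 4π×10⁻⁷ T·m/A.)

B ≈ 139 μT

Each loop contributes B = μ₀IR²/[2(R²+z²)^(3/2)] on the axis, with z measured from that loop.
Loop 1 (z = 0.0253 m): B₁ = 7.67×10⁻⁵ T. Loop 2 (z = 0.0495 m): B₂ = 6.28×10⁻⁵ T.
The fields add: B = B₁ + B₂ = 1.39×10⁻⁴ T.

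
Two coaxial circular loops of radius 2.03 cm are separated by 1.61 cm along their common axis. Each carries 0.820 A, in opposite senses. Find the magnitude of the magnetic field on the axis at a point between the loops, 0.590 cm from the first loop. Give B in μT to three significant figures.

B ≈ 4.37 μT

Each loop contributes B = μ₀IR²/[2(R²+z²)^(3/2)] on the axis, with z measured from that loop.
Loop 1 (z = 0.0059 m): B₁ = 2.25×10⁻⁵ T. Loop 2 (z = 0.0102 m): B₂ = 1.81×10⁻⁵ T.
The fields oppose: B = |B₁ − B₂| = 4.37×10⁻⁶ T.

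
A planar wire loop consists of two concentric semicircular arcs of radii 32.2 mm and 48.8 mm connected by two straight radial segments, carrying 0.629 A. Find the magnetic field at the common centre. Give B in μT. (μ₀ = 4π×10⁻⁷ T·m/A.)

The radial connectors point toward the centre, so dl × r̂ = 0 and they contribute nothing.
Each semicircle gives μ₀I/(4R): inner arc 6.14×10⁻⁶ T, outer arc 4.05×10⁻⁶ T.
The two arcs carry current in opposite angular senses, so their fields oppose: B = |6.14×10⁻⁶ − 4.05×10⁻⁶| = 2.09×10⁻⁶ T.

B ≈ 2.09 μT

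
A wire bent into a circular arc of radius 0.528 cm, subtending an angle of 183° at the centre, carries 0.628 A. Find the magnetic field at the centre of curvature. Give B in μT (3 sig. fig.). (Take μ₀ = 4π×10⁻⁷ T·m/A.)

B ≈ 38.0 μT

The Biot–Savart field of a circular arc at its centre is B = μ₀Iφ/(4πR), with φ = 3.194 rad.
B = (4π×10⁻⁷ × 0.628 × 3.194) / (4π × 0.00528) = 3.80×10⁻⁵ T.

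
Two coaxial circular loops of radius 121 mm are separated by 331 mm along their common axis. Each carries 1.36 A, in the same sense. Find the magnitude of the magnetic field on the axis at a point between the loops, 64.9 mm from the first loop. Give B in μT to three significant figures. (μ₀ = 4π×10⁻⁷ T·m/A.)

B ≈ 5.33 μT

Each loop contributes B = μ₀IR²/[2(R²+z²)^(3/2)] on the axis, with z measured from that loop.
Loop 1 (z = 0.0649 m): B₁ = 4.83×10⁻⁶ T. Loop 2 (z = 0.2661 m): B₂ = 5.01×10⁻⁷ T.
The fields add: B = B₁ + B₂ = 5.33×10⁻⁶ T.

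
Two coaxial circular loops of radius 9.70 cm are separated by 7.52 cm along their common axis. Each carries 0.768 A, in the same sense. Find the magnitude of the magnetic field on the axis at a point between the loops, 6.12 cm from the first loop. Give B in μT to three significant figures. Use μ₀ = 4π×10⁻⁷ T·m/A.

Each loop contributes B = μ₀IR²/[2(R²+z²)^(3/2)] on the axis, with z measured from that loop.
Loop 1 (z = 0.0612 m): B₁ = 3.01×10⁻⁶ T. Loop 2 (z = 0.014 m): B₂ = 4.82×10⁻⁶ T.
The fields add: B = B₁ + B₂ = 7.83×10⁻⁶ T.

B ≈ 7.83 μT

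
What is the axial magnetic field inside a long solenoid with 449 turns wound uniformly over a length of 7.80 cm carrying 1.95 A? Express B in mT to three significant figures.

B ≈ 14.1 mT

Inside a long solenoid, B = μ₀nI with n = 5756 turns/m.
B = 4π×10⁻⁷ × 5756 × 1.95 = 1.41×10⁻² T.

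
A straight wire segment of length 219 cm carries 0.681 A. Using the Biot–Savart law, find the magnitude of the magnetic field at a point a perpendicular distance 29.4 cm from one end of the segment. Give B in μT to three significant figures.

B ≈ 0.230 μT

For a finite straight segment, B = (μ₀I/4πd)(sinθ₁ + sinθ₂), where θ₁, θ₂ are the angles from the perpendicular to each end.
The perpendicular foot is at one end, so the two end-offsets along the wire are 0 and L = 2.19 m.
sinθ₁ = 0/√(0²+0.294²) = 0.0000; sinθ₂ = 2.19/√(2.19²+0.294²) = 0.9911.
B = (4π×10⁻⁷ × 0.681) / (4π × 0.294) × (0.0000 + 0.9911) = 2.30×10⁻⁷ T.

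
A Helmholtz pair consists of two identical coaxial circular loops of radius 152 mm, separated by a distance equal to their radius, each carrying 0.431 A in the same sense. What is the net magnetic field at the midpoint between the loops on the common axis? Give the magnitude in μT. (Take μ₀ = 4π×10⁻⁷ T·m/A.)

B ≈ 2.55 μT

Each loop contributes B = μ₀IR²/[2(R²+z²)^(3/2)] on the axis, with z measured from that loop.
Loop 1 (z = 0.076 m): B₁ = 1.27×10⁻⁶ T. Loop 2 (z = 0.076 m): B₂ = 1.27×10⁻⁶ T.
The fields add: B = B₁ + B₂ = 2.55×10⁻⁶ T.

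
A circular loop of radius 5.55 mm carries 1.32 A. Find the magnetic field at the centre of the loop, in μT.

At the centre of a circular loop the Biot–Savart law gives B = μ₀I/(2R).
B = (4π×10⁻⁷ × 1.32) / (2 × 0.00555) = 1.49×10⁻⁴ T.

B ≈ 149 μT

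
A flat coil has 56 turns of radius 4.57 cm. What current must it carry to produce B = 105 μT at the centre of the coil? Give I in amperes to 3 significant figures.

For an N-turn coil, B = Nμ₀I/(2R) with R = 0.0457 m, so I = 2RB/(Nμ₀) = 2 × 0.0457 × 1.05×10⁻⁴ / (56 × 4π×10⁻⁷) = 0.136 A.

I ≈ 0.136 A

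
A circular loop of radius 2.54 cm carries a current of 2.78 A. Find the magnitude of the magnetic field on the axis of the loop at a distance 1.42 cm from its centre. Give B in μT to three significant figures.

B ≈ 45.7 μT

On the axis of a circular loop, B = μ₀IR² / [2(R²+z²)^(3/2)].
R² + z² = (0.0254)² + (0.0142)² = 0.0008468 m², and (R²+z²)^(3/2) = 2.46×10⁻⁵ m³.
B = (4π×10⁻⁷ × 2.78 × 0.0006452) / (2 × 2.46×10⁻⁵) = 4.57×10⁻⁵ T.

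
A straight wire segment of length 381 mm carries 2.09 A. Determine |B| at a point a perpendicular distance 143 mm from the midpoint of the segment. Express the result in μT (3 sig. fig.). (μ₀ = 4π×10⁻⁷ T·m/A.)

For a finite straight segment, B = (μ₀I/4πd)(sinθ₁ + sinθ₂), where θ₁, θ₂ are the angles from the perpendicular to each end.
The perpendicular from the point meets the wire at its midpoint, so each end is L/2 = 0.1905 m away along the wire.
sinθ₁ = 0.1905/√(0.1905²+0.143²) = 0.7997; sinθ₂ = 0.1905/√(0.1905²+0.143²) = 0.7997.
B = (4π×10⁻⁷ × 2.09) / (4π × 0.143) × (0.7997 + 0.7997) = 2.34×10⁻⁶ T.

B ≈ 2.34 μT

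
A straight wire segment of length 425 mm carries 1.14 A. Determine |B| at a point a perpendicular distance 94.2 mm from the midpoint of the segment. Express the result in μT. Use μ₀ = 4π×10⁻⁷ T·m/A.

For a finite straight segment, B = (μ₀I/4πd)(sinθ₁ + sinθ₂), where θ₁, θ₂ are the angles from the perpendicular to each end.
The perpendicular from the point meets the wire at its midpoint, so each end is L/2 = 0.2125 m away along the wire.
sinθ₁ = 0.2125/√(0.2125²+0.0942²) = 0.9142; sinθ₂ = 0.2125/√(0.2125²+0.0942²) = 0.9142.
B = (4π×10⁻⁷ × 1.14) / (4π × 0.0942) × (0.9142 + 0.9142) = 2.21×10⁻⁶ T.

B ≈ 2.21 μT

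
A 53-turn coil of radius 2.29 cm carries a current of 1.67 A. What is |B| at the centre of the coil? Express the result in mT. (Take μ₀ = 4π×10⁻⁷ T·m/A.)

For an N-turn flat coil, B = Nμ₀I/(2R) with R = 0.0229 m.
B = 53 × 4.58×10⁻⁵ T = 2.43×10⁻³ T.

B ≈ 2.43 mT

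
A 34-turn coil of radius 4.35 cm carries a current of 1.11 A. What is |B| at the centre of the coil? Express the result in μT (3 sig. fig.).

B ≈ 545 μT

For an N-turn flat coil, B = Nμ₀I/(2R) with R = 0.0435 m.
B = 34 × 1.60×10⁻⁵ T = 5.45×10⁻⁴ T.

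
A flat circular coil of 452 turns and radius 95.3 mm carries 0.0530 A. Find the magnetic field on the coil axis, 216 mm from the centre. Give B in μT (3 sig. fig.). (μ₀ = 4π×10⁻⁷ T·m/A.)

B ≈ 10.4 μT

For an N-turn flat coil, B = Nμ₀IR²/[2(R²+z²)^(3/2)] with R = 0.0953 m, z = 0.216 m.
B = 452 × 2.30×10⁻⁸ T = 1.04×10⁻⁵ T.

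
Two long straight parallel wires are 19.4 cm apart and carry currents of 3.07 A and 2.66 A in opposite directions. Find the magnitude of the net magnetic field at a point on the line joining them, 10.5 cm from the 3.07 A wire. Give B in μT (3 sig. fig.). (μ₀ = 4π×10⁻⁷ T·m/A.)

Each long wire gives B = μ₀I/(2πd). Distances are d₁ = 0.105 m and d₂ = 0.089 m.
B₁ = 5.85×10⁻⁶ T, B₂ = 5.98×10⁻⁶ T.
Between antiparallel currents both contributions point the same way, so they add. B = B₁ + B₂ = 5.85×10⁻⁶ + 5.98×10⁻⁶ = 1.18×10⁻⁵ T.

B ≈ 11.8 μT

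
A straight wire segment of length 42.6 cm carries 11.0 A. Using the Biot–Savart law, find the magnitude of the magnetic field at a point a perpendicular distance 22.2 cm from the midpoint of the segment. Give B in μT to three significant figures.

For a finite straight segment, B = (μ₀I/4πd)(sinθ₁ + sinθ₂), where θ₁, θ₂ are the angles from the perpendicular to each end.
The perpendicular from the point meets the wire at its midpoint, so each end is L/2 = 0.213 m away along the wire.
sinθ₁ = 0.213/√(0.213²+0.222²) = 0.6923; sinθ₂ = 0.213/√(0.213²+0.222²) = 0.6923.
B = (4π×10⁻⁷ × 11.0) / (4π × 0.222) × (0.6923 + 0.6923) = 6.86×10⁻⁶ T.

B ≈ 6.86 μT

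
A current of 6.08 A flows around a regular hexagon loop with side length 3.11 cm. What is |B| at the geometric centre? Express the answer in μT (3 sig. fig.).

B ≈ 135 μT

Each side is a finite straight segment at perpendicular distance d = a/(2 tan(π/6)) = 0.02693 m from the centre, with end-angles ±π/6.
One side contributes B₁ = (μ₀I/4πd)·2 sin(π/6) = 2.26×10⁻⁵ T.
All 6 sides add in the same direction: B = 6 × 2.26×10⁻⁵ = 1.35×10⁻⁴ T.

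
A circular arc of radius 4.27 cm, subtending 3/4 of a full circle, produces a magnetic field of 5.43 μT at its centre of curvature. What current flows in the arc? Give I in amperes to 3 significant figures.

I ≈ 0.492 A

For a circular arc, B = μ₀Iφ/(4πR) with φ in radians; here φ = 4.712 rad.
So I = 4πRB/(μ₀φ) = 4π × 0.0427 × 5.43×10⁻⁶ / (4π×10⁻⁷ × 4.712) = 0.492 A.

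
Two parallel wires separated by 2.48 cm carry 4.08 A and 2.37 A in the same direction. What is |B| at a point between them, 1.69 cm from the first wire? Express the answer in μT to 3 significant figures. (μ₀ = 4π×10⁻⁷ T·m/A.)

Each long wire gives B = μ₀I/(2πd). Distances are d₁ = 0.0169 m and d₂ = 0.0079 m.
B₁ = 4.83×10⁻⁵ T, B₂ = 6.00×10⁻⁵ T.
Between parallel currents the two contributions point in opposite directions, so they subtract. B = |B₁ − B₂| = |4.83×10⁻⁵ − 6.00×10⁻⁵| = 1.17×10⁻⁵ T.

B ≈ 11.7 μT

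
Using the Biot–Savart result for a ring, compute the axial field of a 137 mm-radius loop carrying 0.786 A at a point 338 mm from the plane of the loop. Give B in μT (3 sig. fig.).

On the axis of a circular loop, B = μ₀IR² / [2(R²+z²)^(3/2)].
R² + z² = (0.137)² + (0.338)² = 0.133 m², and (R²+z²)^(3/2) = 4.85×10⁻² m³.
B = (4π×10⁻⁷ × 0.786 × 0.01877) / (2 × 4.85×10⁻²) = 1.91×10⁻⁷ T.

B ≈ 0.191 μT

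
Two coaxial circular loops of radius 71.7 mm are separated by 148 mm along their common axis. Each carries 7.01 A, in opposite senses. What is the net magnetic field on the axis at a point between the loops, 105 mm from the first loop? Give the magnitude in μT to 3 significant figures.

B ≈ 27.7 μT

Each loop contributes B = μ₀IR²/[2(R²+z²)^(3/2)] on the axis, with z measured from that loop.
Loop 1 (z = 0.105 m): B₁ = 1.10×10⁻⁵ T. Loop 2 (z = 0.043 m): B₂ = 3.87×10⁻⁵ T.
The fields oppose: B = |B₁ − B₂| = 2.77×10⁻⁵ T.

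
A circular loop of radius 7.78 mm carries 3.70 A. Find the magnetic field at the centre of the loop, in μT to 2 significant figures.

At the centre of a circular loop the Biot–Savart law gives B = μ₀I/(2R).
B = (4π×10⁻⁷ × 3.70) / (2 × 0.00778) = 2.99×10⁻⁴ T.

B ≈ 300 μT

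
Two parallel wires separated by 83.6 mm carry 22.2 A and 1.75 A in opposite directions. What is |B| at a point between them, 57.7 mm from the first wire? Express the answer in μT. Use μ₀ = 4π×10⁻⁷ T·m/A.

Each long wire gives B = μ₀I/(2πd). Distances are d₁ = 0.0577 m and d₂ = 0.0259 m.
B₁ = 7.69×10⁻⁵ T, B₂ = 1.35×10⁻⁵ T.
Between antiparallel currents both contributions point the same way, so they add. B = B₁ + B₂ = 7.69×10⁻⁵ + 1.35×10⁻⁵ = 9.05×10⁻⁵ T.

B ≈ 90.5 μT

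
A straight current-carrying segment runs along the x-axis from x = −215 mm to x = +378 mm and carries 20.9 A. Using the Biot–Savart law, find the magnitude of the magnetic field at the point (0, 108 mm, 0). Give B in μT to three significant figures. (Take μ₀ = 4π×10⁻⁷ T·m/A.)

For a finite straight segment, B = (μ₀I/4πd)(sinθ₁ + sinθ₂), where θ₁, θ₂ are the angles from the perpendicular to each end.
The perpendicular distance is d = 0.108 m; the end-offsets along the wire are a = 0.215 m and b = 0.378 m.
sinθ₁ = 0.215/√(0.215²+0.108²) = 0.8936; sinθ₂ = 0.378/√(0.378²+0.108²) = 0.9615.
B = (4π×10⁻⁷ × 20.9) / (4π × 0.108) × (0.8936 + 0.9615) = 3.59×10⁻⁵ T.

B ≈ 35.9 μT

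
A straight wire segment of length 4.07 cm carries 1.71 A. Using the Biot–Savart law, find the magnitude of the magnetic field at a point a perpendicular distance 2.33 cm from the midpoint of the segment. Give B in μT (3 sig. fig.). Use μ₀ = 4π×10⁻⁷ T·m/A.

B ≈ 9.66 μT

For a finite straight segment, B = (μ₀I/4πd)(sinθ₁ + sinθ₂), where θ₁, θ₂ are the angles from the perpendicular to each end.
The perpendicular from the point meets the wire at its midpoint, so each end is L/2 = 0.02035 m away along the wire.
sinθ₁ = 0.02035/√(0.02035²+0.0233²) = 0.6578; sinθ₂ = 0.02035/√(0.02035²+0.0233²) = 0.6578.
B = (4π×10⁻⁷ × 1.71) / (4π × 0.0233) × (0.6578 + 0.6578) = 9.66×10⁻⁶ T.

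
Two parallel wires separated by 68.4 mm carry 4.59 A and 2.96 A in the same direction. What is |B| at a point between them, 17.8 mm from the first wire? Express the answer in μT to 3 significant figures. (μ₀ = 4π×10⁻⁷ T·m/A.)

B ≈ 39.9 μT

Each long wire gives B = μ₀I/(2πd). Distances are d₁ = 0.0178 m and d₂ = 0.0506 m.
B₁ = 5.16×10⁻⁵ T, B₂ = 1.17×10⁻⁵ T.
Between parallel currents the two contributions point in opposite directions, so they subtract. B = |B₁ − B₂| = |5.16×10⁻⁵ − 1.17×10⁻⁵| = 3.99×10⁻⁵ T.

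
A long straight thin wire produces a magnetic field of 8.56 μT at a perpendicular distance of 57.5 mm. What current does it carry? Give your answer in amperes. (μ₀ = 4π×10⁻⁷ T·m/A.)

For a long straight wire B = μ₀I/(2πd), so I = 2πdB/μ₀.
I = 2π × 0.0575 × 8.56×10⁻⁶ / (4π×10⁻⁷) = 2.46 A.

I ≈ 2.46 A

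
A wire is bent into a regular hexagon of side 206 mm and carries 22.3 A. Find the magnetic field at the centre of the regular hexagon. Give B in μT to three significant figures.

Each side is a finite straight segment at perpendicular distance d = a/(2 tan(π/6)) = 0.1784 m from the centre, with end-angles ±π/6.
One side contributes B₁ = (μ₀I/4πd)·2 sin(π/6) = 1.25×10⁻⁵ T.
All 6 sides add in the same direction: B = 6 × 1.25×10⁻⁵ = 7.50×10⁻⁵ T.

B ≈ 75.0 μT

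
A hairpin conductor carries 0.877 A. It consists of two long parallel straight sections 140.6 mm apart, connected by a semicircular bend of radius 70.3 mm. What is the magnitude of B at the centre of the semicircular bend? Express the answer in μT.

The semicircular arc contributes B_arc = μ₀I·π/(4πR) = μ₀I/(4R) = 3.92×10⁻⁶ T.
Each semi-infinite lead is at perpendicular distance R = 0.0703 m from the centre, with the perpendicular foot at its near end, so it contributes μ₀I/(4πR); both point the same way, together 2.50×10⁻⁶ T.
Arc and leads all point the same direction: B = 3.92×10⁻⁶ + 2.50×10⁻⁶ = 6.41×10⁻⁶ T.

B ≈ 6.41 μT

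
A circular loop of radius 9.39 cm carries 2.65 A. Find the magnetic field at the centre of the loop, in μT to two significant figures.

At the centre of a circular loop the Biot–Savart law gives B = μ₀I/(2R).
B = (4π×10⁻⁷ × 2.65) / (2 × 0.0939) = 1.77×10⁻⁵ T.

B ≈ 18 μT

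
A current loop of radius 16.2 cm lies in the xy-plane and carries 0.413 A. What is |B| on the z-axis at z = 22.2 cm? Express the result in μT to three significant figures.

On the axis of a circular loop, B = μ₀IR² / [2(R²+z²)^(3/2)].
R² + z² = (0.162)² + (0.222)² = 0.07553 m², and (R²+z²)^(3/2) = 2.08×10⁻² m³.
B = (4π×10⁻⁷ × 0.413 × 0.02624) / (2 × 2.08×10⁻²) = 3.28×10⁻⁷ T.

B ≈ 0.328 μT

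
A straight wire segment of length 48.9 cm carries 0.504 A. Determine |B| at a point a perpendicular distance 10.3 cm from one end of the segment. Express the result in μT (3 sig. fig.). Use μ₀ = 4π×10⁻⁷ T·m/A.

For a finite straight segment, B = (μ₀I/4πd)(sinθ₁ + sinθ₂), where θ₁, θ₂ are the angles from the perpendicular to each end.
The perpendicular foot is at one end, so the two end-offsets along the wire are 0 and L = 0.489 m.
sinθ₁ = 0/√(0²+0.103²) = 0.0000; sinθ₂ = 0.489/√(0.489²+0.103²) = 0.9785.
B = (4π×10⁻⁷ × 0.504) / (4π × 0.103) × (0.0000 + 0.9785) = 4.79×10⁻⁷ T.

B ≈ 0.479 μT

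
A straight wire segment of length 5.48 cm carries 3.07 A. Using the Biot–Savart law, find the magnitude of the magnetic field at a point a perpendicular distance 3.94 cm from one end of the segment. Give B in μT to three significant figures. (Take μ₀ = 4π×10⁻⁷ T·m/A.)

B ≈ 6.33 μT

For a finite straight segment, B = (μ₀I/4πd)(sinθ₁ + sinθ₂), where θ₁, θ₂ are the angles from the perpendicular to each end.
The perpendicular foot is at one end, so the two end-offsets along the wire are 0 and L = 0.0548 m.
sinθ₁ = 0/√(0²+0.0394²) = 0.0000; sinθ₂ = 0.0548/√(0.0548²+0.0394²) = 0.8119.
B = (4π×10⁻⁷ × 3.07) / (4π × 0.0394) × (0.0000 + 0.8119) = 6.33×10⁻⁶ T.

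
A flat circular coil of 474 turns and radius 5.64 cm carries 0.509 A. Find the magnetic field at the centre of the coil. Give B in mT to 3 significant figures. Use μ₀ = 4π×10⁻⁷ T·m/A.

B ≈ 2.69 mT

For an N-turn flat coil, B = Nμ₀I/(2R) with R = 0.0564 m.
B = 474 × 5.67×10⁻⁶ T = 2.69×10⁻³ T.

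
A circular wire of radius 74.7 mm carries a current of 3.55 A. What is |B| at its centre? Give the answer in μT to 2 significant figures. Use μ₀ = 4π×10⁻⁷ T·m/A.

B ≈ 30 μT

At the centre of a circular loop the Biot–Savart law gives B = μ₀I/(2R).
B = (4π×10⁻⁷ × 3.55) / (2 × 0.0747) = 2.99×10⁻⁵ T.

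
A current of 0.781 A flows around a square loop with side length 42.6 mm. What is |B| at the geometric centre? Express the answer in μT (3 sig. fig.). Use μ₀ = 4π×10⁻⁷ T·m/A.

B ≈ 20.7 μT

Each side is a finite straight segment at perpendicular distance d = a/(2 tan(π/4)) = 0.0213 m from the centre, with end-angles ±π/4.
One side contributes B₁ = (μ₀I/4πd)·2 sin(π/4) = 5.19×10⁻⁶ T.
All 4 sides add in the same direction: B = 4 × 5.19×10⁻⁶ = 2.07×10⁻⁵ T.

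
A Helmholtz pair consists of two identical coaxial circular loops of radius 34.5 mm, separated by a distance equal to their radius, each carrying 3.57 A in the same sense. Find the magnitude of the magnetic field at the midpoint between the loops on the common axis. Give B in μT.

Each loop contributes B = μ₀IR²/[2(R²+z²)^(3/2)] on the axis, with z measured from that loop.
Loop 1 (z = 0.01725 m): B₁ = 4.65×10⁻⁵ T. Loop 2 (z = 0.01725 m): B₂ = 4.65×10⁻⁵ T.
The fields add: B = B₁ + B₂ = 9.30×10⁻⁵ T.

B ≈ 93.0 μT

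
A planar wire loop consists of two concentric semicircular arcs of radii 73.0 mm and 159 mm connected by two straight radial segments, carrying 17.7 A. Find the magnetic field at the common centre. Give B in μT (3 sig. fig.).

The radial connectors point toward the centre, so dl × r̂ = 0 and they contribute nothing.
Each semicircle gives μ₀I/(4R): inner arc 7.62×10⁻⁵ T, outer arc 3.50×10⁻⁵ T.
The two arcs carry current in opposite angular senses, so their fields oppose: B = |7.62×10⁻⁵ − 3.50×10⁻⁵| = 4.12×10⁻⁵ T.

B ≈ 41.2 μT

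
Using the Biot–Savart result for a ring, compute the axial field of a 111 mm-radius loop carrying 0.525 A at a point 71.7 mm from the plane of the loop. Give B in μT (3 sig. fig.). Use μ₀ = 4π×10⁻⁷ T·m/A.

B ≈ 1.76 μT

On the axis of a circular loop, B = μ₀IR² / [2(R²+z²)^(3/2)].
R² + z² = (0.111)² + (0.0717)² = 0.01746 m², and (R²+z²)^(3/2) = 2.31×10⁻³ m³.
B = (4π×10⁻⁷ × 0.525 × 0.01232) / (2 × 2.31×10⁻³) = 1.76×10⁻⁶ T.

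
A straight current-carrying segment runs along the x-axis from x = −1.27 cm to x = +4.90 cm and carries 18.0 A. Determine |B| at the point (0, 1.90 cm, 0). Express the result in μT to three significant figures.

B ≈ 141 μT

For a finite straight segment, B = (μ₀I/4πd)(sinθ₁ + sinθ₂), where θ₁, θ₂ are the angles from the perpendicular to each end.
The perpendicular distance is d = 0.019 m; the end-offsets along the wire are a = 0.0127 m and b = 0.049 m.
sinθ₁ = 0.0127/√(0.0127²+0.019²) = 0.5557; sinθ₂ = 0.049/√(0.049²+0.019²) = 0.9324.
B = (4π×10⁻⁷ × 18.0) / (4π × 0.019) × (0.5557 + 0.9324) = 1.41×10⁻⁴ T.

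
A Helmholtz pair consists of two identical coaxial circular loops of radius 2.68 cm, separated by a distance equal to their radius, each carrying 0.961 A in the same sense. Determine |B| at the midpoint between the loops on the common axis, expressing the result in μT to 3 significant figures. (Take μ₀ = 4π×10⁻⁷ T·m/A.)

B ≈ 32.2 μT

Each loop contributes B = μ₀IR²/[2(R²+z²)^(3/2)] on the axis, with z measured from that loop.
Loop 1 (z = 0.0134 m): B₁ = 1.61×10⁻⁵ T. Loop 2 (z = 0.0134 m): B₂ = 1.61×10⁻⁵ T.
The fields add: B = B₁ + B₂ = 3.22×10⁻⁵ T.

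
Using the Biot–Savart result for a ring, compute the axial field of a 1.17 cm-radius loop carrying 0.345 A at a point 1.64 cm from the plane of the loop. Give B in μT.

B ≈ 3.63 μT

On the axis of a circular loop, B = μ₀IR² / [2(R²+z²)^(3/2)].
R² + z² = (0.0117)² + (0.0164)² = 0.0004058 m², and (R²+z²)^(3/2) = 8.18×10⁻⁶ m³.
B = (4π×10⁻⁷ × 0.345 × 0.0001369) / (2 × 8.18×10⁻⁶) = 3.63×10⁻⁶ T.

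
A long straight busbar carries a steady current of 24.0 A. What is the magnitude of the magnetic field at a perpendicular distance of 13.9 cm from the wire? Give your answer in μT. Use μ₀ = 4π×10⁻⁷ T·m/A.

B ≈ 34.5 μT

For an infinitely long straight wire, B = μ₀I/(2πd).
B = (4π×10⁻⁷ × 24.0) / (2π × 0.139) = 3.45×10⁻⁵ T.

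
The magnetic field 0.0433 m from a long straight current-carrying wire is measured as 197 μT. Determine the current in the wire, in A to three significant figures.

I ≈ 42.7 A

For a long straight wire B = μ₀I/(2πd), so I = 2πdB/μ₀.
I = 2π × 0.0433 × 1.97×10⁻⁴ / (4π×10⁻⁷) = 42.7 A.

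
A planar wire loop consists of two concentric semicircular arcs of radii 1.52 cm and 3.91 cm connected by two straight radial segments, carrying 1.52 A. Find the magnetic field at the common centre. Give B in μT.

The radial connectors point toward the centre, so dl × r̂ = 0 and they contribute nothing.
Each semicircle gives μ₀I/(4R): inner arc 3.14×10⁻⁵ T, outer arc 1.22×10⁻⁵ T.
The two arcs carry current in opposite angular senses, so their fields oppose: B = |3.14×10⁻⁵ − 1.22×10⁻⁵| = 1.92×10⁻⁵ T.

B ≈ 19.2 μT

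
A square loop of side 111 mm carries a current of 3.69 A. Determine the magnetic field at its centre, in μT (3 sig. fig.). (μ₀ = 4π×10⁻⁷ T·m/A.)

Each side is a finite straight segment at perpendicular distance d = a/(2 tan(π/4)) = 0.0555 m from the centre, with end-angles ±π/4.
One side contributes B₁ = (μ₀I/4πd)·2 sin(π/4) = 9.40×10⁻⁶ T.
All 4 sides add in the same direction: B = 4 × 9.40×10⁻⁶ = 3.76×10⁻⁵ T.

B ≈ 37.6 μT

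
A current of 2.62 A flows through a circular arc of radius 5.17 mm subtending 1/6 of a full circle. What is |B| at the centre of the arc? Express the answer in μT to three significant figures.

B ≈ 53.1 μT

The Biot–Savart field of a circular arc at its centre is B = μ₀Iφ/(4πR), with φ = 1.047 rad.
B = (4π×10⁻⁷ × 2.62 × 1.047) / (4π × 0.00517) = 5.31×10⁻⁵ T.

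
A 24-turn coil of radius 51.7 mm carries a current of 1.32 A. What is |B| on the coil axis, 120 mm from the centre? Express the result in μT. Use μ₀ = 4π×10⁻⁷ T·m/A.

For an N-turn flat coil, B = Nμ₀IR²/[2(R²+z²)^(3/2)] with R = 0.0517 m, z = 0.12 m.
B = 24 × 9.94×10⁻⁷ T = 2.38×10⁻⁵ T.

B ≈ 23.8 μT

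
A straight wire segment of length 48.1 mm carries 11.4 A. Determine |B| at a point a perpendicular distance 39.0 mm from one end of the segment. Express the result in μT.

B ≈ 22.7 μT

For a finite straight segment, B = (μ₀I/4πd)(sinθ₁ + sinθ₂), where θ₁, θ₂ are the angles from the perpendicular to each end.
The perpendicular foot is at one end, so the two end-offsets along the wire are 0 and L = 0.0481 m.
sinθ₁ = 0/√(0²+0.039²) = 0.0000; sinθ₂ = 0.0481/√(0.0481²+0.039²) = 0.7768.
B = (4π×10⁻⁷ × 11.4) / (4π × 0.039) × (0.0000 + 0.7768) = 2.27×10⁻⁵ T.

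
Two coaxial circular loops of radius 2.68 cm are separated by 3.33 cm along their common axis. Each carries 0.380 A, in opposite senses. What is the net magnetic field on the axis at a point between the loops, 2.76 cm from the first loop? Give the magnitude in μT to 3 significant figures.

B ≈ 5.33 μT

Each loop contributes B = μ₀IR²/[2(R²+z²)^(3/2)] on the axis, with z measured from that loop.
Loop 1 (z = 0.0276 m): B₁ = 3.01×10⁻⁶ T. Loop 2 (z = 0.0057 m): B₂ = 8.34×10⁻⁶ T.
The fields oppose: B = |B₁ − B₂| = 5.33×10⁻⁶ T.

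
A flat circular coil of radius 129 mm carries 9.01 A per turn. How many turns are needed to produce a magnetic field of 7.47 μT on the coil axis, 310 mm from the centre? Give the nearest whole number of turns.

For an N-turn coil, B = Nμ₀IR²/[2(R²+z²)^(3/2)]. A single turn gives B₁ = 2.49×10⁻⁶ T with R = 0.129 m, z = 0.31 m.
N = B/B₁ = 7.47×10⁻⁶ / 2.49×10⁻⁶ = 3.00.

N = 3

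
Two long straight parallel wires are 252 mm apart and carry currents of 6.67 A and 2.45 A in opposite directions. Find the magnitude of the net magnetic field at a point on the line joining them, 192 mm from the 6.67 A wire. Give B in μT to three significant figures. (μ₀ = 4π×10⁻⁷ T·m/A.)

Each long wire gives B = μ₀I/(2πd). Distances are d₁ = 0.192 m and d₂ = 0.06 m.
B₁ = 6.95×10⁻⁶ T, B₂ = 8.17×10⁻⁶ T.
Between antiparallel currents both contributions point the same way, so they add. B = B₁ + B₂ = 6.95×10⁻⁶ + 8.17×10⁻⁶ = 1.51×10⁻⁵ T.

B ≈ 15.1 μT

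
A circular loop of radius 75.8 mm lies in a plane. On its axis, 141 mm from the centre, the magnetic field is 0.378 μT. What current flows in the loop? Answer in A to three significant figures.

I ≈ 0.430 A

On the axis of a loop, B = μ₀IR²/[2(R²+z²)^(3/2)], so I = 2B(R²+z²)^(3/2)/(μ₀R²).
R² + z² = 0.005746 + 0.01988 = 0.02563 m²; raised to 3/2 gives 4.10×10⁻³ m³.
I = 2 × 3.78×10⁻⁷ × 4.10×10⁻³ / (1.26×10⁻⁶ × 0.005746) = 0.430 A.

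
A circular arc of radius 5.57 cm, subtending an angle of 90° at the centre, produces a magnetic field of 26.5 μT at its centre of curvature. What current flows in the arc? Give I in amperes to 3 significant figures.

For a circular arc, B = μ₀Iφ/(4πR) with φ in radians; here φ = 1.571 rad.
So I = 4πRB/(μ₀φ) = 4π × 0.0557 × 2.65×10⁻⁵ / (4π×10⁻⁷ × 1.571) = 9.40 A.

I ≈ 9.40 A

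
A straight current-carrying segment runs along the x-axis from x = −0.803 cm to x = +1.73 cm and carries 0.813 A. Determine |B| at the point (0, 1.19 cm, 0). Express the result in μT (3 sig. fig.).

For a finite straight segment, B = (μ₀I/4πd)(sinθ₁ + sinθ₂), where θ₁, θ₂ are the angles from the perpendicular to each end.
The perpendicular distance is d = 0.0119 m; the end-offsets along the wire are a = 0.00803 m and b = 0.0173 m.
sinθ₁ = 0.00803/√(0.00803²+0.0119²) = 0.5594; sinθ₂ = 0.0173/√(0.0173²+0.0119²) = 0.8239.
B = (4π×10⁻⁷ × 0.813) / (4π × 0.0119) × (0.5594 + 0.8239) = 9.45×10⁻⁶ T.

B ≈ 9.45 μT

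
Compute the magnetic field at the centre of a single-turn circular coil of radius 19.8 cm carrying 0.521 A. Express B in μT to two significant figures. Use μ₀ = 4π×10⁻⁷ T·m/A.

At the centre of a circular loop the Biot–Savart law gives B = μ₀I/(2R).
B = (4π×10⁻⁷ × 0.521) / (2 × 0.198) = 1.65×10⁻⁶ T.

B ≈ 1.7 μT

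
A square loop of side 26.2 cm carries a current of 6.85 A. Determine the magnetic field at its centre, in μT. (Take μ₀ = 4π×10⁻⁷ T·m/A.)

B ≈ 29.6 μT

Each side is a finite straight segment at perpendicular distance d = a/(2 tan(π/4)) = 0.131 m from the centre, with end-angles ±π/4.
One side contributes B₁ = (μ₀I/4πd)·2 sin(π/4) = 7.39×10⁻⁶ T.
All 4 sides add in the same direction: B = 4 × 7.39×10⁻⁶ = 2.96×10⁻⁵ T.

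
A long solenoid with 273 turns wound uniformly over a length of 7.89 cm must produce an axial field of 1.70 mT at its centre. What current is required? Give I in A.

Inside a long solenoid B = μ₀nI with n = 3460 m⁻¹, so I = B/(μ₀n).
I = 1.70×10⁻³ / (4π×10⁻⁷ × 3460) = 0.391 A.

I ≈ 0.391 A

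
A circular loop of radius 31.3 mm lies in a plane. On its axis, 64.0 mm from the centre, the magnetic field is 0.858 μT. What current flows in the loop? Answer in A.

I ≈ 0.504 A

On the axis of a loop, B = μ₀IR²/[2(R²+z²)^(3/2)], so I = 2B(R²+z²)^(3/2)/(μ₀R²).
R² + z² = 0.0009797 + 0.004096 = 0.005076 m²; raised to 3/2 gives 3.62×10⁻⁴ m³.
I = 2 × 8.58×10⁻⁷ × 3.62×10⁻⁴ / (1.26×10⁻⁶ × 0.0009797) = 0.504 A.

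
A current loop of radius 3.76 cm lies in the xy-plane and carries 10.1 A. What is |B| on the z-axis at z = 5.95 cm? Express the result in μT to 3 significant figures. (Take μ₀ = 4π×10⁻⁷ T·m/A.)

B ≈ 25.7 μT

On the axis of a circular loop, B = μ₀IR² / [2(R²+z²)^(3/2)].
R² + z² = (0.0376)² + (0.0595)² = 0.004954 m², and (R²+z²)^(3/2) = 3.49×10⁻⁴ m³.
B = (4π×10⁻⁷ × 10.1 × 0.001414) / (2 × 3.49×10⁻⁴) = 2.57×10⁻⁵ T.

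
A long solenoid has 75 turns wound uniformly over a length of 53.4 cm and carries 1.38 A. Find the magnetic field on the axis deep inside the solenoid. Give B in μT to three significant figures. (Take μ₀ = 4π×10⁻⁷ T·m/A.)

Inside a long solenoid, B = μ₀nI with n = 140.4 turns/m.
B = 4π×10⁻⁷ × 140.4 × 1.38 = 2.44×10⁻⁴ T.

B ≈ 244 μT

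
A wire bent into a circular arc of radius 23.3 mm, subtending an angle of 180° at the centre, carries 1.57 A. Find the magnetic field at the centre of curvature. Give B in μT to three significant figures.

The Biot–Savart field of a circular arc at its centre is B = μ₀Iφ/(4πR), with φ = 3.142 rad.
B = (4π×10⁻⁷ × 1.57 × 3.142) / (4π × 0.0233) = 2.12×10⁻⁵ T.

B ≈ 21.2 μT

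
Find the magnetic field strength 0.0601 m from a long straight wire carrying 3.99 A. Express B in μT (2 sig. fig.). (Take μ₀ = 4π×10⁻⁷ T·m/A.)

B ≈ 13 μT

For an infinitely long straight wire, B = μ₀I/(2πd).
B = (4π×10⁻⁷ × 3.99) / (2π × 0.0601) = 1.33×10⁻⁵ T.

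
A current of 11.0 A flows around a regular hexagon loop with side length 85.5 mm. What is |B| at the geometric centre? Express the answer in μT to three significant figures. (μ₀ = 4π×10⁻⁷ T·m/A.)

B ≈ 89.1 μT

Each side is a finite straight segment at perpendicular distance d = a/(2 tan(π/6)) = 0.07405 m from the centre, with end-angles ±π/6.
One side contributes B₁ = (μ₀I/4πd)·2 sin(π/6) = 1.49×10⁻⁵ T.
All 6 sides add in the same direction: B = 6 × 1.49×10⁻⁵ = 8.91×10⁻⁵ T.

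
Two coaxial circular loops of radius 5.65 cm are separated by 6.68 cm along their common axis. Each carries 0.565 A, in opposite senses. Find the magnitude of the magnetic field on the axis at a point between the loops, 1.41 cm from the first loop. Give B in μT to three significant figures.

B ≈ 3.28 μT

Each loop contributes B = μ₀IR²/[2(R²+z²)^(3/2)] on the axis, with z measured from that loop.
Loop 1 (z = 0.0141 m): B₁ = 5.74×10⁻⁶ T. Loop 2 (z = 0.0527 m): B₂ = 2.46×10⁻⁶ T.
The fields oppose: B = |B₁ − B₂| = 3.28×10⁻⁶ T.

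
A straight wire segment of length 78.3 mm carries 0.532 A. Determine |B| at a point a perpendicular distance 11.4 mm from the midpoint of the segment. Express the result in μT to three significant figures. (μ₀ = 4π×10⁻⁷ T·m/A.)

For a finite straight segment, B = (μ₀I/4πd)(sinθ₁ + sinθ₂), where θ₁, θ₂ are the angles from the perpendicular to each end.
The perpendicular from the point meets the wire at its midpoint, so each end is L/2 = 0.03915 m away along the wire.
sinθ₁ = 0.03915/√(0.03915²+0.0114²) = 0.9601; sinθ₂ = 0.03915/√(0.03915²+0.0114²) = 0.9601.
B = (4π×10⁻⁷ × 0.532) / (4π × 0.0114) × (0.9601 + 0.9601) = 8.96×10⁻⁶ T.

B ≈ 8.96 μT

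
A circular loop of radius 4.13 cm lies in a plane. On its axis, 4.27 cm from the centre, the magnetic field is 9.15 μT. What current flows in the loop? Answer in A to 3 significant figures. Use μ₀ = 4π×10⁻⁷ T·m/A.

On the axis of a loop, B = μ₀IR²/[2(R²+z²)^(3/2)], so I = 2B(R²+z²)^(3/2)/(μ₀R²).
R² + z² = 0.001706 + 0.001823 = 0.003529 m²; raised to 3/2 gives 2.10×10⁻⁴ m³.
I = 2 × 9.15×10⁻⁶ × 2.10×10⁻⁴ / (1.26×10⁻⁶ × 0.001706) = 1.79 A.

I ≈ 1.79 A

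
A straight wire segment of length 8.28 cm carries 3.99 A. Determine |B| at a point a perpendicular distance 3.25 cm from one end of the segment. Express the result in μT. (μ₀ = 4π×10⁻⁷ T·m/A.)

B ≈ 11.4 μT

For a finite straight segment, B = (μ₀I/4πd)(sinθ₁ + sinθ₂), where θ₁, θ₂ are the angles from the perpendicular to each end.
The perpendicular foot is at one end, so the two end-offsets along the wire are 0 and L = 0.0828 m.
sinθ₁ = 0/√(0²+0.0325²) = 0.0000; sinθ₂ = 0.0828/√(0.0828²+0.0325²) = 0.9309.
B = (4π×10⁻⁷ × 3.99) / (4π × 0.0325) × (0.0000 + 0.9309) = 1.14×10⁻⁵ T.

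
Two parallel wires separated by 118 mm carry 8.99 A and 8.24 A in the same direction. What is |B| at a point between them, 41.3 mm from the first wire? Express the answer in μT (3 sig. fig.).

Each long wire gives B = μ₀I/(2πd). Distances are d₁ = 0.0413 m and d₂ = 0.0767 m.
B₁ = 4.35×10⁻⁵ T, B₂ = 2.15×10⁻⁵ T.
Between parallel currents the two contributions point in opposite directions, so they subtract. B = |B₁ − B₂| = |4.35×10⁻⁵ − 2.15×10⁻⁵| = 2.20×10⁻⁵ T.

B ≈ 22.0 μT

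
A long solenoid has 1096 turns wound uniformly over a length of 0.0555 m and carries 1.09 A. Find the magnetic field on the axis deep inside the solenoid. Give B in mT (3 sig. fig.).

B ≈ 27.0 mT

Inside a long solenoid, B = μ₀nI with n = 1.975×10⁴ turns/m.
B = 4π×10⁻⁷ × 1.975×10⁴ × 1.09 = 2.70×10⁻² T.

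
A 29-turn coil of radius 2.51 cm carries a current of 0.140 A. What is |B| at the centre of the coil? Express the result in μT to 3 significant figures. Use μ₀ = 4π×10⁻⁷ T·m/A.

B ≈ 102 μT

For an N-turn flat coil, B = Nμ₀I/(2R) with R = 0.0251 m.
B = 29 × 3.50×10⁻⁶ T = 1.02×10⁻⁴ T.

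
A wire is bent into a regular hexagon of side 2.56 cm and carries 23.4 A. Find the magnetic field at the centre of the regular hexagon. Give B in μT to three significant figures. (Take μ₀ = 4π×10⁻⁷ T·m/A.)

B ≈ 633 μT

Each side is a finite straight segment at perpendicular distance d = a/(2 tan(π/6)) = 0.02217 m from the centre, with end-angles ±π/6.
One side contributes B₁ = (μ₀I/4πd)·2 sin(π/6) = 1.06×10⁻⁴ T.
All 6 sides add in the same direction: B = 6 × 1.06×10⁻⁴ = 6.33×10⁻⁴ T.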